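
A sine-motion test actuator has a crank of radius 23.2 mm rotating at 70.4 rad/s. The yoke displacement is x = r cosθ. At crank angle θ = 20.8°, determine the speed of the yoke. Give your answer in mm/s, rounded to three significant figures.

580

ω = 70.4 rad/s
x = r cosθ ⇒ ẋ = −rω sinθ.
|v| = rω|sinθ| = 0.0232·70.4·|sin 20.8°| = 0.57999 m/s = 579.99 mm/s.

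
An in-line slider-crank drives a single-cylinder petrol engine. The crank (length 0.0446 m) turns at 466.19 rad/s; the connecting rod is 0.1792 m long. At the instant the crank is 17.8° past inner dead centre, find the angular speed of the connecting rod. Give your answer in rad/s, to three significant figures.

ω = 466.2 rad/s
The rod makes angle φ with the slider axis where L sinφ = r sinθ; differentiating, L cosφ·φ̇ = r ω cosθ.
L cosφ = √(L² − r² sin²θ) = 0.17868 m.
|ω_rod| = r ω |cosθ| / √(L² − r² sin²θ) = 0.0446·466.2·0.95213/0.17868 = 110.79 rad/s.

111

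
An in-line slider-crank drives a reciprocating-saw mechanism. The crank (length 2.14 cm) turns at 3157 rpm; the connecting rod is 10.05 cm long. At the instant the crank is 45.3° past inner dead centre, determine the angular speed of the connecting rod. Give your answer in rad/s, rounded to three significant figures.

50.1

ω = 330.6 rad/s (converted from 3157 rpm).
The rod makes angle φ with the slider axis where L sinφ = r sinθ; differentiating, L cosφ·φ̇ = r ω cosθ.
L cosφ = √(L² − r² sin²θ) = 0.099342 m.
|ω_rod| = r ω |cosθ| / √(L² − r² sin²θ) = 0.0214·330.6·0.70339/0.099342 = 50.094 rad/s.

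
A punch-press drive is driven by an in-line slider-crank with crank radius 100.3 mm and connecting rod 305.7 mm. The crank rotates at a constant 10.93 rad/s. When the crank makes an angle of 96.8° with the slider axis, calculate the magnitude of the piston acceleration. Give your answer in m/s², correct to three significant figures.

ω = 10.93 rad/s
x(θ) = r cosθ + √(L² − r² sin²θ); with ω constant, a = ω²·d²x/dθ².
d²x/dθ² = −r cosθ − r²(cos2θ)/√u − r⁴ sin²2θ/(4u^{3/2}),  u = L² − r² sin²θ = 0.0835334 m².
Substituting r = 0.1003 m, L = 0.3057 m, θ = 96.8°: d²x/dθ² = +0.045649 m.
a = ω²·d²x/dθ² = (10.93)²·(+0.045649) = +5.4535 m/s²;  |a| = 5.4535 m/s².

5.45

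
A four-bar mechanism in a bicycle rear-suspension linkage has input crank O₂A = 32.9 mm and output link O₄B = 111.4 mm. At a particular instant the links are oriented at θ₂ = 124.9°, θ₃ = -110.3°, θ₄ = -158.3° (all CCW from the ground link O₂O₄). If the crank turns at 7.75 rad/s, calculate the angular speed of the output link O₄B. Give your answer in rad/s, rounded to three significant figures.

2.53

ω₂ = 7.75 rad/s
Differentiating the loop-closure r₂e^{iθ₂}+r₃e^{iθ₃}=r₁+r₄e^{iθ₄} gives r₂ω₂e^{iθ₂}+r₃ω₃e^{iθ₃}=r₄ω₄e^{iθ₄}.
Eliminating the other unknown: ω₄ = r₂ω₂ sin(θ₂−θ₃) / [r₄ sin(θ₄−θ₃)].
Numerator sine = -0.82115; denominator sine = -0.74314.
Result = 0.0329·7.75·(-0.82115) / (0.1114·(-0.74314)) = +2.5291 rad/s; magnitude 2.5291 rad/s.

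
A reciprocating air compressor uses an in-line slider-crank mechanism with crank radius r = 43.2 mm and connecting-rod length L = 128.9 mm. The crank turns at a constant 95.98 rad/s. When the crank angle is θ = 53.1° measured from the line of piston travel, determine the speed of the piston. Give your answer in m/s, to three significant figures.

4.01

ω = 95.98 rad/s
For an in-line slider-crank, x = r cosθ + √(L² − r² sin²θ), so v = −rω sinθ·[1 + r cosθ/√(L² − r² sin²θ)].
With r = 0.0432 m, L = 0.1289 m, θ = 53.1°: √(L² − r² sin²θ) = 0.12418 m.
v = −0.0432·95.98·0.79968·[1 + 0.0432·0.60042/0.12418] = -4.0083 m/s.
|v| = 4.0083 m/s.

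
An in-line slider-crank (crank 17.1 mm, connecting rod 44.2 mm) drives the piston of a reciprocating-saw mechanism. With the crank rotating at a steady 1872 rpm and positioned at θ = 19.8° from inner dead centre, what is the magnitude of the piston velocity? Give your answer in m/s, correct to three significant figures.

1.55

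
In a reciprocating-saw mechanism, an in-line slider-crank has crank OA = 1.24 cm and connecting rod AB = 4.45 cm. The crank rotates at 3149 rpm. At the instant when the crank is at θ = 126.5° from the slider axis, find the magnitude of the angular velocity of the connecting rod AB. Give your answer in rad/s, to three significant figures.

56.1

ω = 329.8 rad/s (converted from 3149 rpm).
The rod makes angle φ with the slider axis where L sinφ = r sinθ; differentiating, L cosφ·φ̇ = r ω cosθ.
L cosφ = √(L² − r² sin²θ) = 0.043369 m.
|ω_rod| = r ω |cosθ| / √(L² − r² sin²θ) = 0.0124·329.8·0.59482/0.043369 = 56.083 rad/s.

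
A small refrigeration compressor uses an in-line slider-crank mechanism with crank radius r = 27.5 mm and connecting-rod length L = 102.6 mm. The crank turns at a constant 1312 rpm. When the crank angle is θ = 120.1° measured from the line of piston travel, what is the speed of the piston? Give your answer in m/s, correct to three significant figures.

ω = 2π·1312/60 = 137.4 rad/s
For an in-line slider-crank, x = r cosθ + √(L² − r² sin²θ), so v = −rω sinθ·[1 + r cosθ/√(L² − r² sin²θ)].
With r = 0.0275 m, L = 0.1026 m, θ = 120.1°: √(L² − r² sin²θ) = 0.099803 m.
v = −0.0275·137.4·0.86515·[1 + 0.0275·-0.50151/0.099803] = -2.8171 m/s.
|v| = 2.8171 m/s.

2.82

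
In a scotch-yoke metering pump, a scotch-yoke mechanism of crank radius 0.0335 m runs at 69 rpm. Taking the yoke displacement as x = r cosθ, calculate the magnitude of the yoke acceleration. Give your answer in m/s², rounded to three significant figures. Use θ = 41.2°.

1.32

ω = 7.226 rad/s (from 69 rpm).
x = r cosθ ⇒ ẍ = −rω² cosθ (ω constant).
|a| = rω²|cosθ| = 0.0335·(7.226)²·|cos 41.2°| = 1.316 m/s².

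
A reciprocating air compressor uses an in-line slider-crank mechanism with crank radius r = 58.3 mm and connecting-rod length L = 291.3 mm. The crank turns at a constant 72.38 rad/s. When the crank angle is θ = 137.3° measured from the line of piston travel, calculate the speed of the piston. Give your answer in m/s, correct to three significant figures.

ω = 72.38 rad/s
For an in-line slider-crank, x = r cosθ + √(L² − r² sin²θ), so v = −rω sinθ·[1 + r cosθ/√(L² − r² sin²θ)].
With r = 0.0583 m, L = 0.2913 m, θ = 137.3°: √(L² − r² sin²θ) = 0.2886 m.
v = −0.0583·72.38·0.67816·[1 + 0.0583·-0.73491/0.2886] = -2.4368 m/s.
|v| = 2.4368 m/s.

2.44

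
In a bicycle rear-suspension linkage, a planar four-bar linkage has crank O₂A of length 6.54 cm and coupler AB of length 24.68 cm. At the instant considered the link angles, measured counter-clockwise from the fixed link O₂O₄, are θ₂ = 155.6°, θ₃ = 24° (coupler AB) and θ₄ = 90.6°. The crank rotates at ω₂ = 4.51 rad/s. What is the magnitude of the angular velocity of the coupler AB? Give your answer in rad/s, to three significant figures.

1.18

ω₂ = 4.51 rad/s
Differentiating the loop-closure r₂e^{iθ₂}+r₃e^{iθ₃}=r₁+r₄e^{iθ₄} gives r₂ω₂e^{iθ₂}+r₃ω₃e^{iθ₃}=r₄ω₄e^{iθ₄}.
Eliminating the other unknown: ω₃ = r₂ω₂ sin(θ₄−θ₂) / [r₃ sin(θ₃−θ₄)].
Numerator sine = -0.90631; denominator sine = -0.91775.
Result = 0.0654·4.51·(-0.90631) / (0.2468·(-0.91775)) = +1.1802 rad/s; magnitude 1.1802 rad/s.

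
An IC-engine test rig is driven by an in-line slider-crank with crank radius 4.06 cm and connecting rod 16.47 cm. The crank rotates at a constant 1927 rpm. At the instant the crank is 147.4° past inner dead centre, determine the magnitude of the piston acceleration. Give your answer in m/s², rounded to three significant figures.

ω = 2π·1927/60 = 201.8 rad/s
x(θ) = r cosθ + √(L² − r² sin²θ); with ω constant, a = ω²·d²x/dθ².
d²x/dθ² = −r cosθ − r²(cos2θ)/√u − r⁴ sin²2θ/(4u^{3/2}),  u = L² − r² sin²θ = 0.0266476 m².
Substituting r = 0.0406 m, L = 0.1647 m, θ = 147.4°: d²x/dθ² = +0.029839 m.
a = ω²·d²x/dθ² = (201.8)²·(+0.029839) = +1215.1 m/s²;  |a| = 1215.1 m/s².

1220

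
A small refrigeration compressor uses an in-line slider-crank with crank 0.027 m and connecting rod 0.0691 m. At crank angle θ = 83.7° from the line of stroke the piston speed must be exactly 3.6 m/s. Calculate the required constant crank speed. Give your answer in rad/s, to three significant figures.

For an in-line slider-crank, |v_piston| = rω|sinθ|·[1 + r cosθ/√(L² − r² sin²θ)].
With r = 0.027 m, L = 0.0691 m, θ = 83.7°: the bracketed kinematic factor |dx/dθ| = 0.028086 m.
ω = v/|dx/dθ| = 3.6/0.028086 = 128.18 rad/s.

128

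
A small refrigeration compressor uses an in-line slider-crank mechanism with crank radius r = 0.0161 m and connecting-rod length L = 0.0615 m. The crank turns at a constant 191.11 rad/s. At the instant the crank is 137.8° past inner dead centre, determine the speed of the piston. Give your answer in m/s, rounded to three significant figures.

ω = 191.1 rad/s
For an in-line slider-crank, x = r cosθ + √(L² − r² sin²θ), so v = −rω sinθ·[1 + r cosθ/√(L² − r² sin²θ)].
With r = 0.0161 m, L = 0.0615 m, θ = 137.8°: √(L² − r² sin²θ) = 0.060542 m.
v = −0.0161·191.1·0.67172·[1 + 0.0161·-0.74080/0.060542] = -1.6596 m/s.
|v| = 1.6596 m/s.

1.66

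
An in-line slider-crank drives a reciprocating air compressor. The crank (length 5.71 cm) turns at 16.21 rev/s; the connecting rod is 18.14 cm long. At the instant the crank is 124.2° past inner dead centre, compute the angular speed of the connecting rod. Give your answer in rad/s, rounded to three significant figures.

18.7

ω = 101.9 rad/s (converted from 16.21 rev/s).
The rod makes angle φ with the slider axis where L sinφ = r sinθ; differentiating, L cosφ·φ̇ = r ω cosθ.
L cosφ = √(L² − r² sin²θ) = 0.17514 m.
|ω_rod| = r ω |cosθ| / √(L² − r² sin²θ) = 0.0571·101.9·0.56208/0.17514 = 18.664 rad/s.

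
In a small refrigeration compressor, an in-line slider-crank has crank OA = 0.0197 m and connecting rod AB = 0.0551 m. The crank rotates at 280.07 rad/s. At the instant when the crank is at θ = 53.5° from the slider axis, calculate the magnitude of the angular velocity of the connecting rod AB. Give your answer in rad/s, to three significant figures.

ω = 280.1 rad/s
The rod makes angle φ with the slider axis where L sinφ = r sinθ; differentiating, L cosφ·φ̇ = r ω cosθ.
L cosφ = √(L² − r² sin²θ) = 0.052775 m.
|ω_rod| = r ω |cosθ| / √(L² − r² sin²θ) = 0.0197·280.1·0.59482/0.052775 = 62.186 rad/s.

62.2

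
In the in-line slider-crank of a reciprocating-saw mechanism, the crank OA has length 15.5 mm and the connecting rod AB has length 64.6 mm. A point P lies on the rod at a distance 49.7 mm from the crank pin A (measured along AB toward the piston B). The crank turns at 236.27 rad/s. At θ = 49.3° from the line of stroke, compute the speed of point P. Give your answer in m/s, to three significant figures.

ω = 236.3 rad/s.  Crank-pin speed |V_A| = rω = 3.6622 m/s, perpendicular to OA.
Rod angle: sinφ = −(r/L) sinθ ⇒ φ = -10.481°; ω_rod = −rω cosθ/√(L²−r²sin²θ) = -37.595 rad/s.
V_P = V_A + ω_rod × AP, with AP = 0.0497 m along the rod.
Components: V_Px = −rω sinθ − a·ω_rod·sinφ = -3.1163 m/s;  V_Py = rω cosθ + a·ω_rod·cosφ = +0.55082 m/s.
|V_P| = √(V_Px² + V_Py²) = 3.1646 m/s.

3.16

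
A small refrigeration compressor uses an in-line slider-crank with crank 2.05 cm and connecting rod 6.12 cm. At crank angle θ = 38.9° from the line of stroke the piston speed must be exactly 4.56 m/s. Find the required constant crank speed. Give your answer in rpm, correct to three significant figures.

2670

For an in-line slider-crank, |v_piston| = rω|sinθ|·[1 + r cosθ/√(L² − r² sin²θ)].
With r = 0.0205 m, L = 0.0612 m, θ = 38.9°: the bracketed kinematic factor |dx/dθ| = 0.016306 m.
ω = v/|dx/dθ| = 4.56/0.016306 = 279.65 rad/s.
N = 60ω/(2π) = 2670.5 rpm.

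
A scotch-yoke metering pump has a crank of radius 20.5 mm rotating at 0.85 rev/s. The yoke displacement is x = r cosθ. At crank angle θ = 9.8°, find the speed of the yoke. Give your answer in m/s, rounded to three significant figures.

0.0186

ω = 5.341 rad/s (from 0.85 rev/s).
x = r cosθ ⇒ ẋ = −rω sinθ.
|v| = rω|sinθ| = 0.0205·5.341·|sin 9.8°| = 0.018635 m/s.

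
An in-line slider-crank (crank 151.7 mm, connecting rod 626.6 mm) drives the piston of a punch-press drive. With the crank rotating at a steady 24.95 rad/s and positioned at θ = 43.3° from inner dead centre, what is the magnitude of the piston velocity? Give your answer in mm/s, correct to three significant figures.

3060

ω = 24.95 rad/s
For an in-line slider-crank, x = r cosθ + √(L² − r² sin²θ), so v = −rω sinθ·[1 + r cosθ/√(L² − r² sin²θ)].
With r = 0.1517 m, L = 0.6266 m, θ = 43.3°: √(L² − r² sin²θ) = 0.6179 m.
v = −0.1517·24.95·0.68582·[1 + 0.1517·0.72777/0.6179] = -3.0596 m/s.
|v| = 3.0596 m/s = 3059.6 mm/s.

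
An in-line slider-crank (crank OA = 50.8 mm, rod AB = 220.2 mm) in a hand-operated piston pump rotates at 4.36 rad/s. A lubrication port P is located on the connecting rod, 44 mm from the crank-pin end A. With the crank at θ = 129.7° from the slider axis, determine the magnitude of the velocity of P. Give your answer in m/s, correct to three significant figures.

0.200

ω = 4.36 rad/s.  Crank-pin speed |V_A| = rω = 0.22149 m/s, perpendicular to OA.
Rod angle: sinφ = −(r/L) sinθ ⇒ φ = -10.224°; ω_rod = −rω cosθ/√(L²−r²sin²θ) = +0.65287 rad/s.
V_P = V_A + ω_rod × AP, with AP = 0.044 m along the rod.
Components: V_Px = −rω sinθ − a·ω_rod·sinφ = -0.16531 m/s;  V_Py = rω cosθ + a·ω_rod·cosφ = -0.11321 m/s.
|V_P| = √(V_Px² + V_Py²) = 0.20036 m/s.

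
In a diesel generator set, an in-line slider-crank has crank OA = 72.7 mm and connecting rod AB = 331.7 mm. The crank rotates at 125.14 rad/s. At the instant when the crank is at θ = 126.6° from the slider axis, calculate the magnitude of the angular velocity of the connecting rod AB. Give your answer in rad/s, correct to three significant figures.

16.6

ω = 125.1 rad/s
The rod makes angle φ with the slider axis where L sinφ = r sinθ; differentiating, L cosφ·φ̇ = r ω cosθ.
L cosφ = √(L² − r² sin²θ) = 0.32652 m.
|ω_rod| = r ω |cosθ| / √(L² − r² sin²θ) = 0.0727·125.1·0.59622/0.32652 = 16.612 rad/s.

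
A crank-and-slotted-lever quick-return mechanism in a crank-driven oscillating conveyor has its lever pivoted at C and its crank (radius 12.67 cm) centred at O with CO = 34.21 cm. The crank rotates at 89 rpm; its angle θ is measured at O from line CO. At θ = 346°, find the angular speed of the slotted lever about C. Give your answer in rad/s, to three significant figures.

2.49

ω = 9.32 rad/s (from 89 rpm).
Crank pin A relative to C: A = (d + r cosθ, r sinθ); lever angle φ = atan2(r sinθ, d + r cosθ).
Differentiating tanφ: φ̇ = rω(d cosθ + r)/(d² + r² + 2dr cosθ).
d² + r² + 2dr cosθ = |CA|² = 0.217198 m²;  d cosθ + r = +0.45864 m.
|ω_lever| = |0.1267·9.32·+0.45864| / 0.217198 = 2.4935 rad/s.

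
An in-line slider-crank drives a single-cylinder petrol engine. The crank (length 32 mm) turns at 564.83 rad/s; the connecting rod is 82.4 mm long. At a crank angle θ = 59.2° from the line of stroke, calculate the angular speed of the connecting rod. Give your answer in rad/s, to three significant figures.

119

ω = 564.8 rad/s
The rod makes angle φ with the slider axis where L sinφ = r sinθ; differentiating, L cosφ·φ̇ = r ω cosθ.
L cosφ = √(L² − r² sin²θ) = 0.07768 m.
|ω_rod| = r ω |cosθ| / √(L² − r² sin²θ) = 0.032·564.8·0.51204/0.07768 = 119.14 rad/s.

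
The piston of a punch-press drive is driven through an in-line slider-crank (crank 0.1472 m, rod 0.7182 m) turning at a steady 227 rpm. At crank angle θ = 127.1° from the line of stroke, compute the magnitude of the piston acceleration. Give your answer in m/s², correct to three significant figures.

ω = 2π·227/60 = 23.77 rad/s
x(θ) = r cosθ + √(L² − r² sin²θ); with ω constant, a = ω²·d²x/dθ².
d²x/dθ² = −r cosθ − r²(cos2θ)/√u − r⁴ sin²2θ/(4u^{3/2}),  u = L² − r² sin²θ = 0.502027 m².
Substituting r = 0.1472 m, L = 0.7182 m, θ = 127.1°: d²x/dθ² = +0.096813 m.
a = ω²·d²x/dθ² = (23.77)²·(+0.096813) = +54.707 m/s²;  |a| = 54.707 m/s².

54.7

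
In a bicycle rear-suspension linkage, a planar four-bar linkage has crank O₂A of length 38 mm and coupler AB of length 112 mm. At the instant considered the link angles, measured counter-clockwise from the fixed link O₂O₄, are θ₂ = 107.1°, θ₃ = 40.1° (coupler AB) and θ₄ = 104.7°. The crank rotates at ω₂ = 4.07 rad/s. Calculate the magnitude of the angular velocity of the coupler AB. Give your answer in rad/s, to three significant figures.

ω₂ = 4.07 rad/s
Differentiating the loop-closure r₂e^{iθ₂}+r₃e^{iθ₃}=r₁+r₄e^{iθ₄} gives r₂ω₂e^{iθ₂}+r₃ω₃e^{iθ₃}=r₄ω₄e^{iθ₄}.
Eliminating the other unknown: ω₃ = r₂ω₂ sin(θ₄−θ₂) / [r₃ sin(θ₃−θ₄)].
Numerator sine = -0.04188; denominator sine = -0.90334.
Result = 0.038·4.07·(-0.04188) / (0.112·(-0.90334)) = +0.064014 rad/s; magnitude 0.064014 rad/s.

0.0640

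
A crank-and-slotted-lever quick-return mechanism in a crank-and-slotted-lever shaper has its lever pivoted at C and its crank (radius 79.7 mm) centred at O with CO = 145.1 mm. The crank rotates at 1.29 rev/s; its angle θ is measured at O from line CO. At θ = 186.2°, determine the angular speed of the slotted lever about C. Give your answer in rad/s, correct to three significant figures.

9.45

ω = 8.105 rad/s (from 1.29 rev/s).
Crank pin A relative to C: A = (d + r cosθ, r sinθ); lever angle φ = atan2(r sinθ, d + r cosθ).
Differentiating tanφ: φ̇ = rω(d cosθ + r)/(d² + r² + 2dr cosθ).
d² + r² + 2dr cosθ = |CA|² = 0.00441244 m²;  d cosθ + r = -0.064551 m.
|ω_lever| = |0.0797·8.105·-0.064551| / 0.00441244 = 9.4505 rad/s.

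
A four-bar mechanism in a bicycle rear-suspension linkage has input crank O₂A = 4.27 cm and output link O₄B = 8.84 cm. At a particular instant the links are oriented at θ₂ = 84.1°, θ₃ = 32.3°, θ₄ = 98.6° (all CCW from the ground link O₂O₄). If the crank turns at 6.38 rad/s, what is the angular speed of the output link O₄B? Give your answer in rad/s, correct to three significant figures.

ω₂ = 6.38 rad/s
Differentiating the loop-closure r₂e^{iθ₂}+r₃e^{iθ₃}=r₁+r₄e^{iθ₄} gives r₂ω₂e^{iθ₂}+r₃ω₃e^{iθ₃}=r₄ω₄e^{iθ₄}.
Eliminating the other unknown: ω₄ = r₂ω₂ sin(θ₂−θ₃) / [r₄ sin(θ₄−θ₃)].
Numerator sine = +0.78586; denominator sine = +0.91566.
Result = 0.0427·6.38·(+0.78586) / (0.0884·(+0.91566)) = +2.6449 rad/s; magnitude 2.6449 rad/s.

2.64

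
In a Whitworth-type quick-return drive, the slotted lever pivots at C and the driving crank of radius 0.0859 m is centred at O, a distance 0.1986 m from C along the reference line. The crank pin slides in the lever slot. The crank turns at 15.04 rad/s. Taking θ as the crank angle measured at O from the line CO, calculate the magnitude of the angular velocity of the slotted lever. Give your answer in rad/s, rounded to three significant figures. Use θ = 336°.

ω = 15.04 rad/s
Crank pin A relative to C: A = (d + r cosθ, r sinθ); lever angle φ = atan2(r sinθ, d + r cosθ).
Differentiating tanφ: φ̇ = rω(d cosθ + r)/(d² + r² + 2dr cosθ).
d² + r² + 2dr cosθ = |CA|² = 0.0779905 m²;  d cosθ + r = +0.26733 m.
|ω_lever| = |0.0859·15.04·+0.26733| / 0.0779905 = 4.4284 rad/s.

4.43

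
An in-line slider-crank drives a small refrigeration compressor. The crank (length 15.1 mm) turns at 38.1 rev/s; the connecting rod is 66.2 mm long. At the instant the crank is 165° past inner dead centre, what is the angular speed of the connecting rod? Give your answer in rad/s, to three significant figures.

ω = 239.4 rad/s (converted from 38.1 rev/s).
The rod makes angle φ with the slider axis where L sinφ = r sinθ; differentiating, L cosφ·φ̇ = r ω cosθ.
L cosφ = √(L² − r² sin²θ) = 0.066085 m.
|ω_rod| = r ω |cosθ| / √(L² − r² sin²θ) = 0.0151·239.4·0.96593/0.066085 = 52.835 rad/s.

52.8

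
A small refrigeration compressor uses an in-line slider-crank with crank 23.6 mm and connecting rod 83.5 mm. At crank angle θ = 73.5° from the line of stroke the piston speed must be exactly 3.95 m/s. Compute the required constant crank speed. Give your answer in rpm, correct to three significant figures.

1540

For an in-line slider-crank, |v_piston| = rω|sinθ|·[1 + r cosθ/√(L² − r² sin²θ)].
With r = 0.0236 m, L = 0.0835 m, θ = 73.5°: the bracketed kinematic factor |dx/dθ| = 0.024515 m.
ω = v/|dx/dθ| = 3.95/0.024515 = 161.12 rad/s.
N = 60ω/(2π) = 1538.6 rpm.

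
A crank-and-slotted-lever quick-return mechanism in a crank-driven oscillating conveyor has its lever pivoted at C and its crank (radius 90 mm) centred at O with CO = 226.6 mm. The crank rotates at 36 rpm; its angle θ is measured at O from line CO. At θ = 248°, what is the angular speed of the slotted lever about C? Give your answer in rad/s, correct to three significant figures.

0.0393

ω = 3.77 rad/s (from 36 rpm).
Crank pin A relative to C: A = (d + r cosθ, r sinθ); lever angle φ = atan2(r sinθ, d + r cosθ).
Differentiating tanφ: φ̇ = rω(d cosθ + r)/(d² + r² + 2dr cosθ).
d² + r² + 2dr cosθ = |CA|² = 0.0441681 m²;  d cosθ + r = +0.0051141 m.
|ω_lever| = |0.09·3.77·+0.0051141| / 0.0441681 = 0.039286 rad/s.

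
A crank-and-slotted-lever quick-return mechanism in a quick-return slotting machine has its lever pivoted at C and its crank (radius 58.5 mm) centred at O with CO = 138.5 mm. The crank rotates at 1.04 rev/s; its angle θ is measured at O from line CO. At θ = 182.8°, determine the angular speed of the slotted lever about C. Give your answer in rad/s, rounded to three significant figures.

ω = 6.535 rad/s (from 1.04 rev/s).
Crank pin A relative to C: A = (d + r cosθ, r sinθ); lever angle φ = atan2(r sinθ, d + r cosθ).
Differentiating tanφ: φ̇ = rω(d cosθ + r)/(d² + r² + 2dr cosθ).
d² + r² + 2dr cosθ = |CA|² = 0.00641935 m²;  d cosθ + r = -0.079835 m.
|ω_lever| = |0.0585·6.535·-0.079835| / 0.00641935 = 4.7541 rad/s.

4.75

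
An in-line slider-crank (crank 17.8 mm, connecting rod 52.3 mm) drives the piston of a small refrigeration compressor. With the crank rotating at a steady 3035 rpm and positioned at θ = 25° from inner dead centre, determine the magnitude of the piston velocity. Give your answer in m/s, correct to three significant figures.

ω = 2π·3035/60 = 317.8 rad/s
For an in-line slider-crank, x = r cosθ + √(L² − r² sin²θ), so v = −rω sinθ·[1 + r cosθ/√(L² − r² sin²θ)].
With r = 0.0178 m, L = 0.0523 m, θ = 25°: √(L² − r² sin²θ) = 0.051756 m.
v = −0.0178·317.8·0.42262·[1 + 0.0178·0.90631/0.051756] = -3.1361 m/s.
|v| = 3.1361 m/s.

3.14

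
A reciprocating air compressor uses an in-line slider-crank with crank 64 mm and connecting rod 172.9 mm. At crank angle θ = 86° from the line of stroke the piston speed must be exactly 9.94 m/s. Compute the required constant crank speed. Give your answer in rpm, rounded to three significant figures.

1450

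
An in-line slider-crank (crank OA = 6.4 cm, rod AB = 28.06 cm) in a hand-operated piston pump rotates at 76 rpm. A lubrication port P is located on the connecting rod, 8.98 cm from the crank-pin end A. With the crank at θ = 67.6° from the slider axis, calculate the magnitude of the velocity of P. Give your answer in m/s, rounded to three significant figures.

ω = 7.959 rad/s.  Crank-pin speed |V_A| = rω = 0.50936 m/s, perpendicular to OA.
Rod angle: sinφ = −(r/L) sinθ ⇒ φ = -12.174°; ω_rod = −rω cosθ/√(L²−r²sin²θ) = -0.70765 rad/s.
V_P = V_A + ω_rod × AP, with AP = 0.0898 m along the rod.
Components: V_Px = −rω sinθ − a·ω_rod·sinφ = -0.48432 m/s;  V_Py = rω cosθ + a·ω_rod·cosφ = +0.13198 m/s.
|V_P| = √(V_Px² + V_Py²) = 0.50199 m/s.

0.502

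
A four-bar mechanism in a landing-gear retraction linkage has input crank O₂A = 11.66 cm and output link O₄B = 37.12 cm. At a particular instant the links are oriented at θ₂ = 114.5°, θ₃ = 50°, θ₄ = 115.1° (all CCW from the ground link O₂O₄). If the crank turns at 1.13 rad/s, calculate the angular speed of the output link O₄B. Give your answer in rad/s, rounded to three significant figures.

0.353

ω₂ = 1.13 rad/s
Differentiating the loop-closure r₂e^{iθ₂}+r₃e^{iθ₃}=r₁+r₄e^{iθ₄} gives r₂ω₂e^{iθ₂}+r₃ω₃e^{iθ₃}=r₄ω₄e^{iθ₄}.
Eliminating the other unknown: ω₄ = r₂ω₂ sin(θ₂−θ₃) / [r₄ sin(θ₄−θ₃)].
Numerator sine = +0.90259; denominator sine = +0.90704.
Result = 0.1166·1.13·(+0.90259) / (0.3712·(+0.90704)) = +0.35321 rad/s; magnitude 0.35321 rad/s.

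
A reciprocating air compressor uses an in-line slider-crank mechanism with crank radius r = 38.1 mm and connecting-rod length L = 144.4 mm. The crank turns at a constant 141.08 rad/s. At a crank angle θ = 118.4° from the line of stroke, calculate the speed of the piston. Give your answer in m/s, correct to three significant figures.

ω = 141.1 rad/s
For an in-line slider-crank, x = r cosθ + √(L² − r² sin²θ), so v = −rω sinθ·[1 + r cosθ/√(L² − r² sin²θ)].
With r = 0.0381 m, L = 0.1444 m, θ = 118.4°: √(L² − r² sin²θ) = 0.14046 m.
v = −0.0381·141.1·0.87965·[1 + 0.0381·-0.47562/0.14046] = -4.1182 m/s.
|v| = 4.1182 m/s.

4.12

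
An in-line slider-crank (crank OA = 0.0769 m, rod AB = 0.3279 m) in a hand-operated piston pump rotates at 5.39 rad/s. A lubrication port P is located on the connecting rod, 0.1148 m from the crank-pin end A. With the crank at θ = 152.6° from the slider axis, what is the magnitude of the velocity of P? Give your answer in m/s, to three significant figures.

ω = 5.39 rad/s.  Crank-pin speed |V_A| = rω = 0.41449 m/s, perpendicular to OA.
Rod angle: sinφ = −(r/L) sinθ ⇒ φ = -6.196°; ω_rod = −rω cosθ/√(L²−r²sin²θ) = +1.1289 rad/s.
V_P = V_A + ω_rod × AP, with AP = 0.1148 m along the rod.
Components: V_Px = −rω sinθ − a·ω_rod·sinφ = -0.17676 m/s;  V_Py = rω cosθ + a·ω_rod·cosφ = -0.23916 m/s.
|V_P| = √(V_Px² + V_Py²) = 0.29739 m/s.

0.297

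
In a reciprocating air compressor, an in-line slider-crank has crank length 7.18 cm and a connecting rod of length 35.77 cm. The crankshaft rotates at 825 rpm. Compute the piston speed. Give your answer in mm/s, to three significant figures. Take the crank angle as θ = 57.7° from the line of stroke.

5810

ω = 2π·825/60 = 86.39 rad/s
For an in-line slider-crank, x = r cosθ + √(L² − r² sin²θ), so v = −rω sinθ·[1 + r cosθ/√(L² − r² sin²θ)].
With r = 0.0718 m, L = 0.3577 m, θ = 57.7°: √(L² − r² sin²θ) = 0.35251 m.
v = −0.0718·86.39·0.84526·[1 + 0.0718·0.53435/0.35251] = -5.8139 m/s.
|v| = 5.8139 m/s = 5813.9 mm/s.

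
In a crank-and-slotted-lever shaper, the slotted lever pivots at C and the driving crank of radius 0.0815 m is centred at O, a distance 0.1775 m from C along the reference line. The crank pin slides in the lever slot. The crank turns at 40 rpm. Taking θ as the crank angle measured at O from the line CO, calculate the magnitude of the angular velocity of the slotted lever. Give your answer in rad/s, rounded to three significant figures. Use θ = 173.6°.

ω = 4.189 rad/s (from 40 rpm).
Crank pin A relative to C: A = (d + r cosθ, r sinθ); lever angle φ = atan2(r sinθ, d + r cosθ).
Differentiating tanφ: φ̇ = rω(d cosθ + r)/(d² + r² + 2dr cosθ).
d² + r² + 2dr cosθ = |CA|² = 0.00939631 m²;  d cosθ + r = -0.094894 m.
|ω_lever| = |0.0815·4.189·-0.094894| / 0.00939631 = 3.4477 rad/s.

3.45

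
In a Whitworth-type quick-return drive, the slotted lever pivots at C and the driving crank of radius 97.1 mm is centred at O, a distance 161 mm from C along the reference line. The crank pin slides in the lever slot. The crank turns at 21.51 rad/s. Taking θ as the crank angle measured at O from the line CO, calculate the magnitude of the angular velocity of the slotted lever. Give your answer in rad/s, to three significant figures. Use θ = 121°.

1.54

ω = 21.51 rad/s
Crank pin A relative to C: A = (d + r cosθ, r sinθ); lever angle φ = atan2(r sinθ, d + r cosθ).
Differentiating tanφ: φ̇ = rω(d cosθ + r)/(d² + r² + 2dr cosθ).
d² + r² + 2dr cosθ = |CA|² = 0.0192461 m²;  d cosθ + r = +0.014179 m.
|ω_lever| = |0.0971·21.51·+0.014179| / 0.0192461 = 1.5387 rad/s.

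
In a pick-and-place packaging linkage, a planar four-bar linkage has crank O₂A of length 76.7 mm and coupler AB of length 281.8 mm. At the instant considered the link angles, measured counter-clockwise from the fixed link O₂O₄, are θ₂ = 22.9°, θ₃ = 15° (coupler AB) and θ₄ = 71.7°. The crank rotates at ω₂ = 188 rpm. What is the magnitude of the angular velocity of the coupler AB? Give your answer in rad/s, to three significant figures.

ω₂ = 19.69 rad/s (from 188 rpm).
Differentiating the loop-closure r₂e^{iθ₂}+r₃e^{iθ₃}=r₁+r₄e^{iθ₄} gives r₂ω₂e^{iθ₂}+r₃ω₃e^{iθ₃}=r₄ω₄e^{iθ₄}.
Eliminating the other unknown: ω₃ = r₂ω₂ sin(θ₄−θ₂) / [r₃ sin(θ₃−θ₄)].
Numerator sine = +0.75241; denominator sine = -0.83581.
Result = 0.0767·19.69·(+0.75241) / (0.2818·(-0.83581)) = -4.8238 rad/s; magnitude 4.8238 rad/s.

4.82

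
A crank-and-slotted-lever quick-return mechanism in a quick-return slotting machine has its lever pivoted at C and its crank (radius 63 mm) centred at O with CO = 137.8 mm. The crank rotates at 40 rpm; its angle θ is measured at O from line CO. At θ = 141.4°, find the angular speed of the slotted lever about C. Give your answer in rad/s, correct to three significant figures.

ω = 4.189 rad/s (from 40 rpm).
Crank pin A relative to C: A = (d + r cosθ, r sinθ); lever angle φ = atan2(r sinθ, d + r cosθ).
Differentiating tanφ: φ̇ = rω(d cosθ + r)/(d² + r² + 2dr cosθ).
d² + r² + 2dr cosθ = |CA|² = 0.00938846 m²;  d cosθ + r = -0.044694 m.
|ω_lever| = |0.063·4.189·-0.044694| / 0.00938846 = 1.2563 rad/s.

1.26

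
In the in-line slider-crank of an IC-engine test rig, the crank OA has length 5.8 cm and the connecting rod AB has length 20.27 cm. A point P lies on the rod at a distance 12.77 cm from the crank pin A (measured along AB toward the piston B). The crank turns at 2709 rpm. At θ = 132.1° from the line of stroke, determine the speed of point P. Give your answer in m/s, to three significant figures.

11.5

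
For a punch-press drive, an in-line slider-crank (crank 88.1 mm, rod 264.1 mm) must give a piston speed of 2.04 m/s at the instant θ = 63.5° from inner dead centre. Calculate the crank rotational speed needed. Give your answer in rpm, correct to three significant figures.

214

For an in-line slider-crank, |v_piston| = rω|sinθ|·[1 + r cosθ/√(L² − r² sin²θ)].
With r = 0.0881 m, L = 0.2641 m, θ = 63.5°: the bracketed kinematic factor |dx/dθ| = 0.09114 m.
ω = v/|dx/dθ| = 2.04/0.09114 = 22.383 rad/s.
N = 60ω/(2π) = 213.74 rpm.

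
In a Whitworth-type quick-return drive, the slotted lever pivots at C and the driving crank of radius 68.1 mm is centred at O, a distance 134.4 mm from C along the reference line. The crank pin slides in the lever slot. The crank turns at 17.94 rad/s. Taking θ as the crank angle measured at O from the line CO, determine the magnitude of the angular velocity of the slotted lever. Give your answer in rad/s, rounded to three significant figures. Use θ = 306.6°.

5.39

ω = 17.94 rad/s
Crank pin A relative to C: A = (d + r cosθ, r sinθ); lever angle φ = atan2(r sinθ, d + r cosθ).
Differentiating tanφ: φ̇ = rω(d cosθ + r)/(d² + r² + 2dr cosθ).
d² + r² + 2dr cosθ = |CA|² = 0.033615 m²;  d cosθ + r = +0.14823 m.
|ω_lever| = |0.0681·17.94·+0.14823| / 0.033615 = 5.3874 rad/s.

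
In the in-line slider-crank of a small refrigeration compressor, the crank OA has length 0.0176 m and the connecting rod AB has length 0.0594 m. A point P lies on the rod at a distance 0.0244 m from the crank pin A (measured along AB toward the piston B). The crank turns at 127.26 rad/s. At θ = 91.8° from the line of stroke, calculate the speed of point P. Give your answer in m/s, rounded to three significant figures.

2.23

ω = 127.3 rad/s.  Crank-pin speed |V_A| = rω = 2.2398 m/s, perpendicular to OA.
Rod angle: sinφ = −(r/L) sinθ ⇒ φ = -17.227°; ω_rod = −rω cosθ/√(L²−r²sin²θ) = +1.24 rad/s.
V_P = V_A + ω_rod × AP, with AP = 0.0244 m along the rod.
Components: V_Px = −rω sinθ − a·ω_rod·sinφ = -2.2297 m/s;  V_Py = rω cosθ + a·ω_rod·cosφ = -0.041454 m/s.
|V_P| = √(V_Px² + V_Py²) = 2.2301 m/s.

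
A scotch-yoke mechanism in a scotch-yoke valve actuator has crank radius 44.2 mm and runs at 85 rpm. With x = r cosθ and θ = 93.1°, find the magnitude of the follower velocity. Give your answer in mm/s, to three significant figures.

ω = 8.901 rad/s (from 85 rpm).
x = r cosθ ⇒ ẋ = −rω sinθ.
|v| = rω|sinθ| = 0.0442·8.901·|sin 93.1°| = 0.39286 m/s = 392.86 mm/s.

393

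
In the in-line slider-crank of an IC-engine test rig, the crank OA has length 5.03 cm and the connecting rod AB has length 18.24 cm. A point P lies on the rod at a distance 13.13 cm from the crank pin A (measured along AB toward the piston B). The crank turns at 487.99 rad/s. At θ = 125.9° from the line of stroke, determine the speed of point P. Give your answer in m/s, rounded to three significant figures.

18.0

ω = 488 rad/s.  Crank-pin speed |V_A| = rω = 24.546 m/s, perpendicular to OA.
Rod angle: sinφ = −(r/L) sinθ ⇒ φ = -12.908°; ω_rod = −rω cosθ/√(L²−r²sin²θ) = +80.955 rad/s.
V_P = V_A + ω_rod × AP, with AP = 0.1313 m along the rod.
Components: V_Px = −rω sinθ − a·ω_rod·sinφ = -17.509 m/s;  V_Py = rω cosθ + a·ω_rod·cosφ = -4.0323 m/s.
|V_P| = √(V_Px² + V_Py²) = 17.967 m/s.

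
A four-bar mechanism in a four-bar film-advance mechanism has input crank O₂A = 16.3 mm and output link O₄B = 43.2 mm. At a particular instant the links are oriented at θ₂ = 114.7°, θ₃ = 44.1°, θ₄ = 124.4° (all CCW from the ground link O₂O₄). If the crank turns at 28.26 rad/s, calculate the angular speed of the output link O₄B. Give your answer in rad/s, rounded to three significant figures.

ω₂ = 28.26 rad/s
Differentiating the loop-closure r₂e^{iθ₂}+r₃e^{iθ₃}=r₁+r₄e^{iθ₄} gives r₂ω₂e^{iθ₂}+r₃ω₃e^{iθ₃}=r₄ω₄e^{iθ₄}.
Eliminating the other unknown: ω₄ = r₂ω₂ sin(θ₂−θ₃) / [r₄ sin(θ₄−θ₃)].
Numerator sine = +0.94322; denominator sine = +0.98570.
Result = 0.0163·28.26·(+0.94322) / (0.0432·(+0.98570)) = +10.203 rad/s; magnitude 10.203 rad/s.

10.2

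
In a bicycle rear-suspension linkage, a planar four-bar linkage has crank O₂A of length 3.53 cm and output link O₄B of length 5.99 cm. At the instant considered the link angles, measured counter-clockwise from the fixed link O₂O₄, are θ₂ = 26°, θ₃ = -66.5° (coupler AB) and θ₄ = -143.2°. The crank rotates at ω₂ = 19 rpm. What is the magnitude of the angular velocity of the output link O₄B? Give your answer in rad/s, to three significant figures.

ω₂ = 1.99 rad/s (from 19 rpm).
Differentiating the loop-closure r₂e^{iθ₂}+r₃e^{iθ₃}=r₁+r₄e^{iθ₄} gives r₂ω₂e^{iθ₂}+r₃ω₃e^{iθ₃}=r₄ω₄e^{iθ₄}.
Eliminating the other unknown: ω₄ = r₂ω₂ sin(θ₂−θ₃) / [r₄ sin(θ₄−θ₃)].
Numerator sine = +0.99905; denominator sine = -0.97318.
Result = 0.0353·1.99·(+0.99905) / (0.0599·(-0.97318)) = -1.2037 rad/s; magnitude 1.2037 rad/s.

1.20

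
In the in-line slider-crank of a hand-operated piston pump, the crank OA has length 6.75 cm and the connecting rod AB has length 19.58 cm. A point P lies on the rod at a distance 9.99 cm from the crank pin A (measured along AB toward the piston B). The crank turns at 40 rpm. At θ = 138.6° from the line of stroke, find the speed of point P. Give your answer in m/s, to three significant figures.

0.192

ω = 4.189 rad/s.  Crank-pin speed |V_A| = rω = 0.28274 m/s, perpendicular to OA.
Rod angle: sinφ = −(r/L) sinθ ⇒ φ = -13.178°; ω_rod = −rω cosθ/√(L²−r²sin²θ) = +1.1125 rad/s.
V_P = V_A + ω_rod × AP, with AP = 0.0999 m along the rod.
Components: V_Px = −rω sinθ − a·ω_rod·sinφ = -0.16164 m/s;  V_Py = rω cosθ + a·ω_rod·cosφ = -0.10388 m/s.
|V_P| = √(V_Px² + V_Py²) = 0.19214 m/s.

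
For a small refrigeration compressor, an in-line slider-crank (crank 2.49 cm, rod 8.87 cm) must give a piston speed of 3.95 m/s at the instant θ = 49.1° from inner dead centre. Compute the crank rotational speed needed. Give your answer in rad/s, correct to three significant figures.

177

For an in-line slider-crank, |v_piston| = rω|sinθ|·[1 + r cosθ/√(L² − r² sin²θ)].
With r = 0.0249 m, L = 0.0887 m, θ = 49.1°: the bracketed kinematic factor |dx/dθ| = 0.022361 m.
ω = v/|dx/dθ| = 3.95/0.022361 = 176.65 rad/s.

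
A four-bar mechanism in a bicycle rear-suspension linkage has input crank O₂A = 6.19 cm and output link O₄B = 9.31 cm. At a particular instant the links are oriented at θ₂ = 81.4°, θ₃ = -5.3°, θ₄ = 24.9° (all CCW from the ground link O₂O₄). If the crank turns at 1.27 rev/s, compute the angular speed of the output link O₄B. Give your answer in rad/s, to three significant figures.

10.5

ω₂ = 7.98 rad/s (from 1.27 rev/s).
Differentiating the loop-closure r₂e^{iθ₂}+r₃e^{iθ₃}=r₁+r₄e^{iθ₄} gives r₂ω₂e^{iθ₂}+r₃ω₃e^{iθ₃}=r₄ω₄e^{iθ₄}.
Eliminating the other unknown: ω₄ = r₂ω₂ sin(θ₂−θ₃) / [r₄ sin(θ₄−θ₃)].
Numerator sine = +0.99834; denominator sine = +0.50302.
Result = 0.0619·7.98·(+0.99834) / (0.0931·(+0.50302)) = +10.53 rad/s; magnitude 10.53 rad/s.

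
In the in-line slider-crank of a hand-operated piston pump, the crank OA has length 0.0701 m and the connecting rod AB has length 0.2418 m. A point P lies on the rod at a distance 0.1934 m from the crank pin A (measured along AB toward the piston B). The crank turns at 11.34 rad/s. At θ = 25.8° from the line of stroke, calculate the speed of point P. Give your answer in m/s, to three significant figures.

0.443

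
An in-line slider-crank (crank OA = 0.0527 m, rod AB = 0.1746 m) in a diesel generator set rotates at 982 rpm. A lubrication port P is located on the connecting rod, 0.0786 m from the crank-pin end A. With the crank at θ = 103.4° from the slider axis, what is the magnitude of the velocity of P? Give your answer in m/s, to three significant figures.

5.14

ω = 102.8 rad/s.  Crank-pin speed |V_A| = rω = 5.4194 m/s, perpendicular to OA.
Rod angle: sinφ = −(r/L) sinθ ⇒ φ = -17.075°; ω_rod = −rω cosθ/√(L²−r²sin²θ) = +7.5249 rad/s.
V_P = V_A + ω_rod × AP, with AP = 0.0786 m along the rod.
Components: V_Px = −rω sinθ − a·ω_rod·sinφ = -5.0982 m/s;  V_Py = rω cosθ + a·ω_rod·cosφ = -0.69055 m/s.
|V_P| = √(V_Px² + V_Py²) = 5.1447 m/s.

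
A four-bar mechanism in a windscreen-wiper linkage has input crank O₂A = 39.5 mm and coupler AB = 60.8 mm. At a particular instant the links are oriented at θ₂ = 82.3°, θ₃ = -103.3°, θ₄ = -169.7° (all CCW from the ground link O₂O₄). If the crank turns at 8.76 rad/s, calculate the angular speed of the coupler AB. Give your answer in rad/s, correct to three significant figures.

ω₂ = 8.76 rad/s
Differentiating the loop-closure r₂e^{iθ₂}+r₃e^{iθ₃}=r₁+r₄e^{iθ₄} gives r₂ω₂e^{iθ₂}+r₃ω₃e^{iθ₃}=r₄ω₄e^{iθ₄}.
Eliminating the other unknown: ω₃ = r₂ω₂ sin(θ₄−θ₂) / [r₃ sin(θ₃−θ₄)].
Numerator sine = +0.95106; denominator sine = +0.91636.
Result = 0.0395·8.76·(+0.95106) / (0.0608·(+0.91636)) = +5.9066 rad/s; magnitude 5.9066 rad/s.

5.91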